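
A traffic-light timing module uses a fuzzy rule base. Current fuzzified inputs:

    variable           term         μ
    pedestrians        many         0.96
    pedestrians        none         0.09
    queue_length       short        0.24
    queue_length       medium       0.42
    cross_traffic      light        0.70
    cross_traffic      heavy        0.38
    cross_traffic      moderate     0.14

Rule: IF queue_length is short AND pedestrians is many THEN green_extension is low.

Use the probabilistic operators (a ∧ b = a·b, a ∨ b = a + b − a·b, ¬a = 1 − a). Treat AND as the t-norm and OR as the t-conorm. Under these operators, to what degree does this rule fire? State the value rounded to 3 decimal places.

0.230

firing strength: short=0.24, many=0.96; AND[a·b] → w = 0.2304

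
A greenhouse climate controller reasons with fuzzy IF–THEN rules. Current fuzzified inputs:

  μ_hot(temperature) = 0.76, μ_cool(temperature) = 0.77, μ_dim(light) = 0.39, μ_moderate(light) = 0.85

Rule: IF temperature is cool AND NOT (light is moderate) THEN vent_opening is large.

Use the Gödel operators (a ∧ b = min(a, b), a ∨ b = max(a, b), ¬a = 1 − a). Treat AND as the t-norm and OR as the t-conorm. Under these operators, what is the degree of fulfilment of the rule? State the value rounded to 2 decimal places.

firing strength: cool=0.77, ¬moderate=1−0.85=0.15; AND[min(a, b)] → w = 0.15

0.15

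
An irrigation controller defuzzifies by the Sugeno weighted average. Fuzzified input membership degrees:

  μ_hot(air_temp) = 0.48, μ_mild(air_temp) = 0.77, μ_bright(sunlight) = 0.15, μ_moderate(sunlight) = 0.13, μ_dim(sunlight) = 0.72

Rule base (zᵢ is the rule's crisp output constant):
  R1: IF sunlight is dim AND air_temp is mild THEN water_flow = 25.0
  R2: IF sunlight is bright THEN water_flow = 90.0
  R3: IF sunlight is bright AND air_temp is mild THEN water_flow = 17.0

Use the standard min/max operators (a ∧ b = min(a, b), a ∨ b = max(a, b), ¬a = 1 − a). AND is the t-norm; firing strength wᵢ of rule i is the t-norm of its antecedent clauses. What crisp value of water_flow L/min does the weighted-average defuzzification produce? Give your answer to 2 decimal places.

33.38

R1 (z=25.0): dim=0.72, mild=0.77; AND[min(a, b)] → w = 0.72
R2 (z=90.0): bright=0.15 → w = 0.15
R3 (z=17.0): bright=0.15, mild=0.77; AND[min(a, b)] → w = 0.15
Weighted average = (0.72·25.0 + 0.15·90.0 + 0.15·17.0) / (0.72 + 0.15 + 0.15)
  = 34.0500 / 1.0200 = 33.38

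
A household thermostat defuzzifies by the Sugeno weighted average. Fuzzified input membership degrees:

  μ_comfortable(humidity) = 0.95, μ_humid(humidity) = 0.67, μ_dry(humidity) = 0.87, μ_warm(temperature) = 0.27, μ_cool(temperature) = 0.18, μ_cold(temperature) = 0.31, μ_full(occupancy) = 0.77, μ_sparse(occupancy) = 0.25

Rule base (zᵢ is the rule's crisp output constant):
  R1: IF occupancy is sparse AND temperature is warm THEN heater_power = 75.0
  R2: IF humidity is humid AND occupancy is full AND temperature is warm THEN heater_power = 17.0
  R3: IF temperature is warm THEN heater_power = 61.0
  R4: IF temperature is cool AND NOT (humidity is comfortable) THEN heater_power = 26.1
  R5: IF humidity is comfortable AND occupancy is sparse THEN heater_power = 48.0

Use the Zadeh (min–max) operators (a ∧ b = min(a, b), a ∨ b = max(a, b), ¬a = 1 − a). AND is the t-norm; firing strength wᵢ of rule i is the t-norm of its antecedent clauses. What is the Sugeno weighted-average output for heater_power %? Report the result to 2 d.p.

R1 (z=75.0): sparse=0.25, warm=0.27; AND[min(a, b)] → w = 0.25
R2 (z=17.0): humid=0.67, full=0.77, warm=0.27; AND[min(a, b)] → w = 0.27
R3 (z=61.0): warm=0.27 → w = 0.27
R4 (z=26.1): cool=0.18, ¬comfortable=1−0.95=0.05; AND[min(a, b)] → w = 0.05
R5 (z=48.0): comfortable=0.95, sparse=0.25; AND[min(a, b)] → w = 0.25
Weighted average = (0.25·75.0 + 0.27·17.0 + 0.27·61.0 + 0.05·26.1 + 0.25·48.0) / (0.25 + 0.27 + 0.27 + 0.05 + 0.25)
  = 53.1150 / 1.0900 = 48.73

48.73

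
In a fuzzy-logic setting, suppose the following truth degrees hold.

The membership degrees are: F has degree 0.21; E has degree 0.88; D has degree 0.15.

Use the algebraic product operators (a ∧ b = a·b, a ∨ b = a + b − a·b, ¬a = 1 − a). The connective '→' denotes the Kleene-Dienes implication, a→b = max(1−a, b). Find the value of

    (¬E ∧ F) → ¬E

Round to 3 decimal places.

0.975

¬E = 1 − 0.8800 = 0.1200
¬E ∧ F = a·b on (0.1200, 0.2100) = 0.0252
¬E = 1 − 0.8800 = 0.1200
(¬E ∧ F) → ¬E  [Kleene-Dienes: max(1−a, b)] with a=0.0252, b=0.1200 → 0.9748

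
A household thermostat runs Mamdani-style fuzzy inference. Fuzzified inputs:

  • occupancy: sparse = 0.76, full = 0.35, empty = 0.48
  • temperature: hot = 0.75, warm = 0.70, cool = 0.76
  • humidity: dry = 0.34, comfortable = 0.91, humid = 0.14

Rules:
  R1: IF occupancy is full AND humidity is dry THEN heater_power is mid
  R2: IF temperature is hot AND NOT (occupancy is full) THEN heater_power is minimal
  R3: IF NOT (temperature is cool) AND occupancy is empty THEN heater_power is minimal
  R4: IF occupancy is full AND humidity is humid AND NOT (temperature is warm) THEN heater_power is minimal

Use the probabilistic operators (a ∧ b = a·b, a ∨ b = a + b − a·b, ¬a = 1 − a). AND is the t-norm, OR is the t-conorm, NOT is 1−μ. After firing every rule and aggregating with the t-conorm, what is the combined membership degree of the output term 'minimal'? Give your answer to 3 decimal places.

0.553

R1: full=0.35, dry=0.34; AND[a·b] → w = 0.1190
R2: hot=0.75, ¬full=1−0.35=0.65; AND[a·b] → w = 0.4875
R3: ¬cool=1−0.76=0.24, empty=0.48; AND[a·b] → w = 0.1152
R4: full=0.35, humid=0.14, ¬warm=1−0.70=0.30; AND[a·b] → w = 0.0147
Rules with consequent 'minimal': {R2, R3, R4} → strengths 0.4875, 0.1152, 0.0147
Aggregate via t-conorm [a + b − a·b]: 0.5532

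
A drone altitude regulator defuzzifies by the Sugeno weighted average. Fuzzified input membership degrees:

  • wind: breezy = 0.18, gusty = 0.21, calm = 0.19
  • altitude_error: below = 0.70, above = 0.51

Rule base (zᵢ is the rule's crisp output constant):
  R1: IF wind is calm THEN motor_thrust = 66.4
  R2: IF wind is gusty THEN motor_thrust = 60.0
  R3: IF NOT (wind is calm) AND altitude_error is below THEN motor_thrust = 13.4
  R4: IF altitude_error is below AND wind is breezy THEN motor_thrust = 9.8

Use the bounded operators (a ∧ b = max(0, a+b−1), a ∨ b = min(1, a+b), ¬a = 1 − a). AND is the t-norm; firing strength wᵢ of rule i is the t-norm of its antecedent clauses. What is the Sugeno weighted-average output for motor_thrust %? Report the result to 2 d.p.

R1 (z=66.4): calm=0.19 → w = 0.19
R2 (z=60.0): gusty=0.21 → w = 0.21
R3 (z=13.4): ¬calm=1−0.19=0.81, below=0.70; AND[max(0, a+b−1)] → w = 0.51
R4 (z=9.8): below=0.70, breezy=0.18; AND[max(0, a+b−1)] → w = 0.00
Weighted average = (0.19·66.4 + 0.21·60.0 + 0.51·13.4 + 0.00·9.8) / (0.19 + 0.21 + 0.51 + 0.00)
  = 32.0500 / 0.9100 = 35.22

35.22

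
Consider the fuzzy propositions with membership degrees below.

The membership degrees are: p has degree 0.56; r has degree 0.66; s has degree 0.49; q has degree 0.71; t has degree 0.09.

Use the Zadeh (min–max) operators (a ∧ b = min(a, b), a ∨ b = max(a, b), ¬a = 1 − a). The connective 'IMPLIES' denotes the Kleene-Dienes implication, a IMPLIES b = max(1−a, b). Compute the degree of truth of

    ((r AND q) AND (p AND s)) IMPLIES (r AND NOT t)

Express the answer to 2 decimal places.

r AND q = min(a, b) on (0.66, 0.71) = 0.66
p AND s = min(a, b) on (0.56, 0.49) = 0.49
(r AND q) AND (p AND s) = min(a, b) on (0.66, 0.49) = 0.49
NOT t = 1 − 0.09 = 0.91
r AND NOT t = min(a, b) on (0.66, 0.91) = 0.66
((r AND q) AND (p AND s)) IMPLIES (r AND NOT t)  [Kleene-Dienes: max(1−a, b)] with a=0.49, b=0.66 → 0.66

0.66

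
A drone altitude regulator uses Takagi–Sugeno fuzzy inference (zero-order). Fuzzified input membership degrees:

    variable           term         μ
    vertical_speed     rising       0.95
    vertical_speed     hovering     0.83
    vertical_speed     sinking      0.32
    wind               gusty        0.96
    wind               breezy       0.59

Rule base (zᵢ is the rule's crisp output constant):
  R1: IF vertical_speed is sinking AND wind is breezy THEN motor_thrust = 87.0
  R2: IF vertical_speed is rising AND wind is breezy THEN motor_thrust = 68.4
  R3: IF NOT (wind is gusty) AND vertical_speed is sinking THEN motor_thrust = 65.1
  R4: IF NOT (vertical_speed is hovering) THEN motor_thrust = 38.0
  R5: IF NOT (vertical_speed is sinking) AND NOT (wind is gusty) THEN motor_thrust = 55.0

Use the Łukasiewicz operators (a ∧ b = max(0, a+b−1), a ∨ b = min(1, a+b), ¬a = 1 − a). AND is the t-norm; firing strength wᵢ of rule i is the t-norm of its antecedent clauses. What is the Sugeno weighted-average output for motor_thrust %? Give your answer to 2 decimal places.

61.12

R1 (z=87.0): sinking=0.32, breezy=0.59; AND[max(0, a+b−1)] → w = 0.00
R2 (z=68.4): rising=0.95, breezy=0.59; AND[max(0, a+b−1)] → w = 0.54
R3 (z=65.1): ¬gusty=1−0.96=0.04, sinking=0.32; AND[max(0, a+b−1)] → w = 0.00
R4 (z=38.0): ¬hovering=1−0.83=0.17 → w = 0.17
R5 (z=55.0): ¬sinking=1−0.32=0.68, ¬gusty=1−0.96=0.04; AND[max(0, a+b−1)] → w = 0.00
Weighted average = (0.00·87.0 + 0.54·68.4 + 0.00·65.1 + 0.17·38.0 + 0.00·55.0) / (0.00 + 0.54 + 0.00 + 0.17 + 0.00)
  = 43.3960 / 0.7100 = 61.12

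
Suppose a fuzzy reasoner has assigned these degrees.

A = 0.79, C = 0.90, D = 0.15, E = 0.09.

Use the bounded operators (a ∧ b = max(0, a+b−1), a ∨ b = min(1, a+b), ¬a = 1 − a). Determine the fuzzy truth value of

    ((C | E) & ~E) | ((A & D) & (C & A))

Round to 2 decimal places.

0.90

C | E = min(1, a+b) on (0.90, 0.09) = 0.99
~E = 1 − 0.09 = 0.91
(C | E) & ~E = max(0, a+b−1) on (0.99, 0.91) = 0.90
A & D = max(0, a+b−1) on (0.79, 0.15) = 0.00
C & A = max(0, a+b−1) on (0.90, 0.79) = 0.69
(A & D) & (C & A) = max(0, a+b−1) on (0.00, 0.69) = 0.00
((C | E) & ~E) | ((A & D) & (C & A)) = min(1, a+b) on (0.90, 0.00) = 0.90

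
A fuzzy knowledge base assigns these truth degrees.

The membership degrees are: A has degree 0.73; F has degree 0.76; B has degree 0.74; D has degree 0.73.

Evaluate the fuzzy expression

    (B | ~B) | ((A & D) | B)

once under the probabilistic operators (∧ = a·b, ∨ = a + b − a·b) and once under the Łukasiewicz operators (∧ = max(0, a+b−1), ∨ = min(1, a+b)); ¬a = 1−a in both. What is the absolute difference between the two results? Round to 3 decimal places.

0.023

Under probabilistic:
  ~B = 1 − 0.7400 = 0.2600
  B | ~B = a + b − a·b on (0.7400, 0.2600) = 0.8076
  A & D = a·b on (0.7300, 0.7300) = 0.5329
  (A & D) | B = a + b − a·b on (0.5329, 0.7400) = 0.8786
  (B | ~B) | ((A & D) | B) = a + b − a·b on (0.8076, 0.8786) = 0.9766
  → value = 0.9766
Under Łukasiewicz:
  ~B = 1 − 0.74 = 0.26
  B | ~B = min(1, a+b) on (0.74, 0.26) = 1.00
  A & D = max(0, a+b−1) on (0.73, 0.73) = 0.46
  (A & D) | B = min(1, a+b) on (0.46, 0.74) = 1.00
  (B | ~B) | ((A & D) | B) = min(1, a+b) on (1.00, 1.00) = 1.00
  → value = 1.0000
|0.9766 − 1.0000| = 0.023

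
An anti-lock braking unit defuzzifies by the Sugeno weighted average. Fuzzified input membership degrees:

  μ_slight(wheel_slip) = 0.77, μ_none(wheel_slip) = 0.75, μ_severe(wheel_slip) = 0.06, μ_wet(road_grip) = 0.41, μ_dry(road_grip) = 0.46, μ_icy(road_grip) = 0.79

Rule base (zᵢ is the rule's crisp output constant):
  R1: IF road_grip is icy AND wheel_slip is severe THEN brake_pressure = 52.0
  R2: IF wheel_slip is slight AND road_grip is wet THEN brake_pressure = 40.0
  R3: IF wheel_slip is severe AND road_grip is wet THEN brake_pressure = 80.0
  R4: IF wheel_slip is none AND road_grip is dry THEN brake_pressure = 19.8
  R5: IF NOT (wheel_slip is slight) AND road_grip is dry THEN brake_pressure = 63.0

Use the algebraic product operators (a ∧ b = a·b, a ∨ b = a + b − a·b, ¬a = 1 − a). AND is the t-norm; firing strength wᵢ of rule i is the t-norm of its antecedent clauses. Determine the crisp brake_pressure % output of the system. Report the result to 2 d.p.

R1 (z=52.0): icy=0.79, severe=0.06; AND[a·b] → w = 0.0474
R2 (z=40.0): slight=0.77, wet=0.41; AND[a·b] → w = 0.3157
R3 (z=80.0): severe=0.06, wet=0.41; AND[a·b] → w = 0.0246
R4 (z=19.8): none=0.75, dry=0.46; AND[a·b] → w = 0.3450
R5 (z=63.0): ¬slight=1−0.77=0.23, dry=0.46; AND[a·b] → w = 0.1058
Weighted average = (0.0474·52.0 + 0.3157·40.0 + 0.0246·80.0 + 0.3450·19.8 + 0.1058·63.0) / (0.0474 + 0.3157 + 0.0246 + 0.3450 + 0.1058)
  = 30.5572 / 0.8385 = 36.44

36.44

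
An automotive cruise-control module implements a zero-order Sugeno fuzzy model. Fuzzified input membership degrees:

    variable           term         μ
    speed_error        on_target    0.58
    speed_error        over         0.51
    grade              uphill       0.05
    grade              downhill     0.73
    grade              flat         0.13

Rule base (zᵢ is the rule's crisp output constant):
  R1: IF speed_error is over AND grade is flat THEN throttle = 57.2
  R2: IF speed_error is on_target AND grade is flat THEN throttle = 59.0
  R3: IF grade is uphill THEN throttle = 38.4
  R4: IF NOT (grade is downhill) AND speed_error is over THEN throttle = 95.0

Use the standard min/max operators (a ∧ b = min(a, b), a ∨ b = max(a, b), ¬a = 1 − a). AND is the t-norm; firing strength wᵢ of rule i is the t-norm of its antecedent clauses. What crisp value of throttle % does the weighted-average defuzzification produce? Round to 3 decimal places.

73.579

R1 (z=57.2): over=0.51, flat=0.13; AND[min(a, b)] → w = 0.13
R2 (z=59.0): on_target=0.58, flat=0.13; AND[min(a, b)] → w = 0.13
R3 (z=38.4): uphill=0.05 → w = 0.05
R4 (z=95.0): ¬downhill=1−0.73=0.27, over=0.51; AND[min(a, b)] → w = 0.27
Weighted average = (0.13·57.2 + 0.13·59.0 + 0.05·38.4 + 0.27·95.0) / (0.13 + 0.13 + 0.05 + 0.27)
  = 42.6760 / 0.5800 = 73.579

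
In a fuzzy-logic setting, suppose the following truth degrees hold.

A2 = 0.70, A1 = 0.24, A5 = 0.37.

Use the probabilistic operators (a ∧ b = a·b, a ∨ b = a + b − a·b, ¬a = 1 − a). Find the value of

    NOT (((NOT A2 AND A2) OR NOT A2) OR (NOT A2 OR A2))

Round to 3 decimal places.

NOT A2 = 1 − 0.7000 = 0.3000
NOT A2 AND A2 = a·b on (0.3000, 0.7000) = 0.2100
NOT A2 = 1 − 0.7000 = 0.3000
(NOT A2 AND A2) OR NOT A2 = a + b − a·b on (0.2100, 0.3000) = 0.4470
NOT A2 = 1 − 0.7000 = 0.3000
NOT A2 OR A2 = a + b − a·b on (0.3000, 0.7000) = 0.7900
((NOT A2 AND A2) OR NOT A2) OR (NOT A2 OR A2) = a + b − a·b on (0.4470, 0.7900) = 0.8839
NOT (((NOT A2 AND A2) OR NOT A2) OR (NOT A2 OR A2)) = 1 − 0.8839 = 0.1161

0.116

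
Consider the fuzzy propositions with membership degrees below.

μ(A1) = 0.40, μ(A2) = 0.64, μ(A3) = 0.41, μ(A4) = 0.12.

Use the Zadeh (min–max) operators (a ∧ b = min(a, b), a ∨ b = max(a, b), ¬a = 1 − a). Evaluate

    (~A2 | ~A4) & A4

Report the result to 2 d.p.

~A2 = 1 − 0.64 = 0.36
~A4 = 1 − 0.12 = 0.88
~A2 | ~A4 = max(a, b) on (0.36, 0.88) = 0.88
(~A2 | ~A4) & A4 = min(a, b) on (0.88, 0.12) = 0.12

0.12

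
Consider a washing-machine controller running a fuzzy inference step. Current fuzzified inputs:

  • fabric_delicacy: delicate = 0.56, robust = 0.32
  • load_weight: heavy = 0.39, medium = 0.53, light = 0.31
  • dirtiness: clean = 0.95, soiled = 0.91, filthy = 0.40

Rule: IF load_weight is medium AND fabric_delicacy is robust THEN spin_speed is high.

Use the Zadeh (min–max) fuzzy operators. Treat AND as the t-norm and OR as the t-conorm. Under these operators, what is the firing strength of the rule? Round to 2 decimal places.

firing strength: medium=0.53, robust=0.32; AND[min(a, b)] → w = 0.32

0.32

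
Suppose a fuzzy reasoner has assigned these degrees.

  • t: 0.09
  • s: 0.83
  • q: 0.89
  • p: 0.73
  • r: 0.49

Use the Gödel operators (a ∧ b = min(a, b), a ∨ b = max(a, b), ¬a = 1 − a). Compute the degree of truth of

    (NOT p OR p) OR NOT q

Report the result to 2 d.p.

0.73

NOT p = 1 − 0.73 = 0.27
NOT p OR p = max(a, b) on (0.27, 0.73) = 0.73
NOT q = 1 − 0.89 = 0.11
(NOT p OR p) OR NOT q = max(a, b) on (0.73, 0.11) = 0.73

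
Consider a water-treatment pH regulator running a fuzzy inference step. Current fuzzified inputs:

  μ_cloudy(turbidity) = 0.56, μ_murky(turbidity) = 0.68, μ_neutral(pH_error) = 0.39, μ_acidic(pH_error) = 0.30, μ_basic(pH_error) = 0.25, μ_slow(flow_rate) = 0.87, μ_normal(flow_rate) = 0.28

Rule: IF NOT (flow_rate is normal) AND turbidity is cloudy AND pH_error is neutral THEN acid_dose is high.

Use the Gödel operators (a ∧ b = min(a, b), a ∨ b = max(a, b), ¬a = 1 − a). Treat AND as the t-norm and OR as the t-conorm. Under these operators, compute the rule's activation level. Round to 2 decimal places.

0.39

firing strength: ¬normal=1−0.28=0.72, cloudy=0.56, neutral=0.39; AND[min(a, b)] → w = 0.39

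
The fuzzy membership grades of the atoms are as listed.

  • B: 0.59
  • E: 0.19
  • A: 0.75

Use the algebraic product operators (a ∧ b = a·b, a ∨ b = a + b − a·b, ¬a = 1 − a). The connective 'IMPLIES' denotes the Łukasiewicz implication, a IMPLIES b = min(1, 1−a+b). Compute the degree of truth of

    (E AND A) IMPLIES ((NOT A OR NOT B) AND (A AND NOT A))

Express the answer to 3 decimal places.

0.962

E AND A = a·b on (0.1900, 0.7500) = 0.1425
NOT A = 1 − 0.7500 = 0.2500
NOT B = 1 − 0.5900 = 0.4100
NOT A OR NOT B = a + b − a·b on (0.2500, 0.4100) = 0.5575
NOT A = 1 − 0.7500 = 0.2500
A AND NOT A = a·b on (0.7500, 0.2500) = 0.1875
(NOT A OR NOT B) AND (A AND NOT A) = a·b on (0.5575, 0.1875) = 0.1045
(E AND A) IMPLIES ((NOT A OR NOT B) AND (A AND NOT A))  [Łukasiewicz: min(1, 1−a+b)] with a=0.1425, b=0.1045 → 0.9620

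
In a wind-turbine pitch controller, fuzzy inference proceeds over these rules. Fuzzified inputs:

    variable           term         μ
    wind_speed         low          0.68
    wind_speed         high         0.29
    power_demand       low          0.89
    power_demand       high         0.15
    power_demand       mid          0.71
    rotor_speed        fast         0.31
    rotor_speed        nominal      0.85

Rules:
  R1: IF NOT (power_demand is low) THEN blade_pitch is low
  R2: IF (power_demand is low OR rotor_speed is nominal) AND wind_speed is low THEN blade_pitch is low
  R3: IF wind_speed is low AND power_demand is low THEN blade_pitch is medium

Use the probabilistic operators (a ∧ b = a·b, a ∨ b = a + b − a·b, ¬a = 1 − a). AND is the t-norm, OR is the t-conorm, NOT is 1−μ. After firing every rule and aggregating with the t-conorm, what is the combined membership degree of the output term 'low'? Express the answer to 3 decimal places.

0.705

R1: ¬low=1−0.89=0.11 → w = 0.1100
R2: (low=0.89 OR nominal=0.85) = 0.9835; AND[a·b] with low=0.68 → w = 0.6688
R3: low=0.68, low=0.89; AND[a·b] → w = 0.6052
Rules with consequent 'low': {R1, R2} → strengths 0.1100, 0.6688
Aggregate via t-conorm [a + b − a·b]: 0.7052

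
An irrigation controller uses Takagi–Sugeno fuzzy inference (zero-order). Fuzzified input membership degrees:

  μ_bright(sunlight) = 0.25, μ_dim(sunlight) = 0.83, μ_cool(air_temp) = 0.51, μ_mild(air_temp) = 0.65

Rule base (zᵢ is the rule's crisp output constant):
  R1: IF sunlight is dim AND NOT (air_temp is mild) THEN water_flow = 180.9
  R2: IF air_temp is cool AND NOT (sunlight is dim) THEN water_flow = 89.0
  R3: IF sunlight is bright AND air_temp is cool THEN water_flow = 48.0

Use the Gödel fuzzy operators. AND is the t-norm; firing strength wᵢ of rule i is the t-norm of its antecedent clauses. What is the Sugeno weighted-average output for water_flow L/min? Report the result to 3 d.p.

117.461

R1 (z=180.9): dim=0.83, ¬mild=1−0.65=0.35; AND[min(a, b)] → w = 0.35
R2 (z=89.0): cool=0.51, ¬dim=1−0.83=0.17; AND[min(a, b)] → w = 0.17
R3 (z=48.0): bright=0.25, cool=0.51; AND[min(a, b)] → w = 0.25
Weighted average = (0.35·180.9 + 0.17·89.0 + 0.25·48.0) / (0.35 + 0.17 + 0.25)
  = 90.4450 / 0.7700 = 117.461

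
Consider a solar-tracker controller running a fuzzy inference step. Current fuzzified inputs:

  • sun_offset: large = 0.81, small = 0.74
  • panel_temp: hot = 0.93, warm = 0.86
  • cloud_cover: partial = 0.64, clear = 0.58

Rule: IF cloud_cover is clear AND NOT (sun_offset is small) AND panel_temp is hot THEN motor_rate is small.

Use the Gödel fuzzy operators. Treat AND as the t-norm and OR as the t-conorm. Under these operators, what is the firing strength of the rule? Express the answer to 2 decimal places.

firing strength: clear=0.58, ¬small=1−0.74=0.26, hot=0.93; AND[min(a, b)] → w = 0.26

0.26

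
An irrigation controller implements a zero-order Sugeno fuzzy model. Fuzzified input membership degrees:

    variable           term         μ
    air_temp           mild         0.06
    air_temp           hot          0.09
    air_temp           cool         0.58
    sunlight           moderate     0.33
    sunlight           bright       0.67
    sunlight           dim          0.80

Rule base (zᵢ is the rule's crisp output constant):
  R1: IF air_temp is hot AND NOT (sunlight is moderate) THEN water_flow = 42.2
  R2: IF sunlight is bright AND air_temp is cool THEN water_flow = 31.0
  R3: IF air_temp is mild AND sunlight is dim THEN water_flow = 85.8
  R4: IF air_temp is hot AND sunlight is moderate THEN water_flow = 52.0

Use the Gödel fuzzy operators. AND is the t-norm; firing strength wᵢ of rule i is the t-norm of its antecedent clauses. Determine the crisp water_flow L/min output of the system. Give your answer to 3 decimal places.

R1 (z=42.2): hot=0.09, ¬moderate=1−0.33=0.67; AND[min(a, b)] → w = 0.09
R2 (z=31.0): bright=0.67, cool=0.58; AND[min(a, b)] → w = 0.58
R3 (z=85.8): mild=0.06, dim=0.80; AND[min(a, b)] → w = 0.06
R4 (z=52.0): hot=0.09, moderate=0.33; AND[min(a, b)] → w = 0.09
Weighted average = (0.09·42.2 + 0.58·31.0 + 0.06·85.8 + 0.09·52.0) / (0.09 + 0.58 + 0.06 + 0.09)
  = 31.6060 / 0.8200 = 38.544

38.544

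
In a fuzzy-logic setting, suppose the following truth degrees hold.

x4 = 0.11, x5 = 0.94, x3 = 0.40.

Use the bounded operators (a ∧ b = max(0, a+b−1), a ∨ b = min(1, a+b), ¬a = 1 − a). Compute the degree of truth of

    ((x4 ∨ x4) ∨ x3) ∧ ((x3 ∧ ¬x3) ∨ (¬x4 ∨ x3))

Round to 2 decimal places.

0.62

x4 ∨ x4 = min(1, a+b) on (0.11, 0.11) = 0.22
(x4 ∨ x4) ∨ x3 = min(1, a+b) on (0.22, 0.40) = 0.62
¬x3 = 1 − 0.40 = 0.60
x3 ∧ ¬x3 = max(0, a+b−1) on (0.40, 0.60) = 0.00
¬x4 = 1 − 0.11 = 0.89
¬x4 ∨ x3 = min(1, a+b) on (0.89, 0.40) = 1.00
(x3 ∧ ¬x3) ∨ (¬x4 ∨ x3) = min(1, a+b) on (0.00, 1.00) = 1.00
((x4 ∨ x4) ∨ x3) ∧ ((x3 ∧ ¬x3) ∨ (¬x4 ∨ x3)) = max(0, a+b−1) on (0.62, 1.00) = 0.62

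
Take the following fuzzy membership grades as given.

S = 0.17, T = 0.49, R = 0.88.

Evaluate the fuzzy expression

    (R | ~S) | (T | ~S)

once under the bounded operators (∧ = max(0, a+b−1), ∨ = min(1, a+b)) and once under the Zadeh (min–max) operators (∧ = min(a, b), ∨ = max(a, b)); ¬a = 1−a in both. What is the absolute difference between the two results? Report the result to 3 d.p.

Under bounded:
  ~S = 1 − 0.17 = 0.83
  R | ~S = min(1, a+b) on (0.88, 0.83) = 1.00
  ~S = 1 − 0.17 = 0.83
  T | ~S = min(1, a+b) on (0.49, 0.83) = 1.00
  (R | ~S) | (T | ~S) = min(1, a+b) on (1.00, 1.00) = 1.00
  → value = 1.0000
Under Zadeh (min–max):
  ~S = 1 − 0.17 = 0.83
  R | ~S = max(a, b) on (0.88, 0.83) = 0.88
  ~S = 1 − 0.17 = 0.83
  T | ~S = max(a, b) on (0.49, 0.83) = 0.83
  (R | ~S) | (T | ~S) = max(a, b) on (0.88, 0.83) = 0.88
  → value = 0.8800
|1.0000 − 0.8800| = 0.120

0.120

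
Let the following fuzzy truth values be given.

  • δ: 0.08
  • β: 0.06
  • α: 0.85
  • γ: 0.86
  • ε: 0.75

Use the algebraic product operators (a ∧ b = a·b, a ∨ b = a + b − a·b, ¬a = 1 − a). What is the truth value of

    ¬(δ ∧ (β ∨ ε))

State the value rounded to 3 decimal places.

0.939

β ∨ ε = a + b − a·b on (0.0600, 0.7500) = 0.7650
δ ∧ (β ∨ ε) = a·b on (0.0800, 0.7650) = 0.0612
¬(δ ∧ (β ∨ ε)) = 1 − 0.0612 = 0.9388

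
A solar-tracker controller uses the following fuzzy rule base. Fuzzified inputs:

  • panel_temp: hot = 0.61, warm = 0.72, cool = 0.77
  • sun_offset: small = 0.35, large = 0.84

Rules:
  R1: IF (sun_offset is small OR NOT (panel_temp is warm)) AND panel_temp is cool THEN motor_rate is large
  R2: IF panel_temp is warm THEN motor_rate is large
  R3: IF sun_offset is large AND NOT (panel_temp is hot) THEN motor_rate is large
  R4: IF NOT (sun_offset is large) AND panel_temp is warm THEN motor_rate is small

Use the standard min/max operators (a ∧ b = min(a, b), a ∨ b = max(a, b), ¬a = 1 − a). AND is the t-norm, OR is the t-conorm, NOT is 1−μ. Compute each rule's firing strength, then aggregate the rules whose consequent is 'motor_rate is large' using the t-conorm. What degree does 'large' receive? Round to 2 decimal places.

R1: (small=0.35 OR ¬warm=1−0.72=0.28) = 0.35; AND[min(a, b)] with cool=0.77 → w = 0.35
R2: warm=0.72 → w = 0.72
R3: large=0.84, ¬hot=1−0.61=0.39; AND[min(a, b)] → w = 0.39
R4: ¬large=1−0.84=0.16, warm=0.72; AND[min(a, b)] → w = 0.16
Rules with consequent 'large': {R1, R2, R3} → strengths 0.35, 0.72, 0.39
Aggregate via t-conorm [max(a, b)]: 0.72

0.72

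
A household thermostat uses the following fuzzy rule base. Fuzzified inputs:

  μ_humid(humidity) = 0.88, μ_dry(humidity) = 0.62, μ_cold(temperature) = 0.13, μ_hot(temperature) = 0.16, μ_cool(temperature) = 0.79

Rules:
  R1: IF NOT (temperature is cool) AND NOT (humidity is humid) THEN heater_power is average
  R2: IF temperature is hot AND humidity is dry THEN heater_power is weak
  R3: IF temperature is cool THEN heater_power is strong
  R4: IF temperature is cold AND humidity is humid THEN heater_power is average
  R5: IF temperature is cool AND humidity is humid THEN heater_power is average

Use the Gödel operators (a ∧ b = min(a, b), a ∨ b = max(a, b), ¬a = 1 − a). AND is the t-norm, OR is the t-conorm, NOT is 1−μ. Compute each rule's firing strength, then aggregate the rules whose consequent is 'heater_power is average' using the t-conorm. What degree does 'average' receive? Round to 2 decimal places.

R1: ¬cool=1−0.79=0.21, ¬humid=1−0.88=0.12; AND[min(a, b)] → w = 0.12
R2: hot=0.16, dry=0.62; AND[min(a, b)] → w = 0.16
R3: cool=0.79 → w = 0.79
R4: cold=0.13, humid=0.88; AND[min(a, b)] → w = 0.13
R5: cool=0.79, humid=0.88; AND[min(a, b)] → w = 0.79
Rules with consequent 'average': {R1, R4, R5} → strengths 0.12, 0.13, 0.79
Aggregate via t-conorm [max(a, b)]: 0.79

0.79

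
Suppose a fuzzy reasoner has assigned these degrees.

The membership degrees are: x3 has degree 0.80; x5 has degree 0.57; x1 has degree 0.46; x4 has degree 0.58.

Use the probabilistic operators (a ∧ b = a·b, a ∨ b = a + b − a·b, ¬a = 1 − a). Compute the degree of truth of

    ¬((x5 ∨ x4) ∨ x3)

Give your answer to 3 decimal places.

0.036

x5 ∨ x4 = a + b − a·b on (0.5700, 0.5800) = 0.8194
(x5 ∨ x4) ∨ x3 = a + b − a·b on (0.8194, 0.8000) = 0.9639
¬((x5 ∨ x4) ∨ x3) = 1 − 0.9639 = 0.0361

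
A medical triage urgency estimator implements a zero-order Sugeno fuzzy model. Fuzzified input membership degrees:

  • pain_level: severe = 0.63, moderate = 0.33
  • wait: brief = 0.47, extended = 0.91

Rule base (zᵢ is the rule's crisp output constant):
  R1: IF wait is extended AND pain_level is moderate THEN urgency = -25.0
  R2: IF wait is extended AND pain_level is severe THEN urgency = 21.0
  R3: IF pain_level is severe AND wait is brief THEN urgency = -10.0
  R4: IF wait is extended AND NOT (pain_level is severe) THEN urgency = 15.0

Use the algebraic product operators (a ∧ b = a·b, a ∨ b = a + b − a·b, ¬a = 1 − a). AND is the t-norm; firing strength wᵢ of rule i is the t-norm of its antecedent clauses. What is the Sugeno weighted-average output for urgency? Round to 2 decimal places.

R1 (z=-25.0): extended=0.91, moderate=0.33; AND[a·b] → w = 0.3003
R2 (z=21.0): extended=0.91, severe=0.63; AND[a·b] → w = 0.5733
R3 (z=-10.0): severe=0.63, brief=0.47; AND[a·b] → w = 0.2961
R4 (z=15.0): extended=0.91, ¬severe=1−0.63=0.37; AND[a·b] → w = 0.3367
Weighted average = (0.3003·-25.0 + 0.5733·21.0 + 0.2961·-10.0 + 0.3367·15.0) / (0.3003 + 0.5733 + 0.2961 + 0.3367)
  = 6.6213 / 1.5064 = 4.40

4.40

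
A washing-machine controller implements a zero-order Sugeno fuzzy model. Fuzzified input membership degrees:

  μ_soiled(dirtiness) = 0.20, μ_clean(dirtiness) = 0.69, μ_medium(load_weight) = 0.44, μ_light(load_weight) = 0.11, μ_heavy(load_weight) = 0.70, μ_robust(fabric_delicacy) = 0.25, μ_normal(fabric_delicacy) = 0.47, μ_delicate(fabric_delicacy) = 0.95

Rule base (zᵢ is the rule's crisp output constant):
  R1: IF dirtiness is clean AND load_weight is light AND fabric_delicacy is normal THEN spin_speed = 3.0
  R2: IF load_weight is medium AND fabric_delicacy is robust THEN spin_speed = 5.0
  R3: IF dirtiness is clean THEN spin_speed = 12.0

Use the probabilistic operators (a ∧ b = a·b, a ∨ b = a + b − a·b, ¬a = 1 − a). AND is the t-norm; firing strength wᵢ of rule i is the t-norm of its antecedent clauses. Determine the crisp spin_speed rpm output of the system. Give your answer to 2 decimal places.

R1 (z=3.0): clean=0.69, light=0.11, normal=0.47; AND[a·b] → w = 0.0357
R2 (z=5.0): medium=0.44, robust=0.25; AND[a·b] → w = 0.1100
R3 (z=12.0): clean=0.69 → w = 0.6900
Weighted average = (0.0357·3.0 + 0.1100·5.0 + 0.6900·12.0) / (0.0357 + 0.1100 + 0.6900)
  = 8.9370 / 0.8357 = 10.69

10.69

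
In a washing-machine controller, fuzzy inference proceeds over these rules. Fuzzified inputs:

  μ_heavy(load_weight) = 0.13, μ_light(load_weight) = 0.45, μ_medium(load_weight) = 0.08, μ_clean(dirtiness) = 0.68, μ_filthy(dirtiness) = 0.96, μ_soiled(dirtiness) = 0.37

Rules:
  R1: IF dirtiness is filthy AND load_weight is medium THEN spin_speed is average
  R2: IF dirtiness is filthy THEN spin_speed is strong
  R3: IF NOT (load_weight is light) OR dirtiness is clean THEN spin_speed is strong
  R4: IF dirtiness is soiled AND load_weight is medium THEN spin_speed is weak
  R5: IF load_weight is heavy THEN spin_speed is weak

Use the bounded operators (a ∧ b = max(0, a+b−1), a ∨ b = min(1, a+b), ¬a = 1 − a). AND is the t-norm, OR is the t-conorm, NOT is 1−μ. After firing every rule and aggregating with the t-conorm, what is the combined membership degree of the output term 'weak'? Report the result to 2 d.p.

R1: filthy=0.96, medium=0.08; AND[max(0, a+b−1)] → w = 0.04
R2: filthy=0.96 → w = 0.96
R3: ¬light=1−0.45=0.55, clean=0.68; OR[min(1, a+b)] → w = 1.00
R4: soiled=0.37, medium=0.08; AND[max(0, a+b−1)] → w = 0.00
R5: heavy=0.13 → w = 0.13
Rules with consequent 'weak': {R4, R5} → strengths 0.00, 0.13
Aggregate via t-conorm [min(1, a+b)]: 0.13

0.13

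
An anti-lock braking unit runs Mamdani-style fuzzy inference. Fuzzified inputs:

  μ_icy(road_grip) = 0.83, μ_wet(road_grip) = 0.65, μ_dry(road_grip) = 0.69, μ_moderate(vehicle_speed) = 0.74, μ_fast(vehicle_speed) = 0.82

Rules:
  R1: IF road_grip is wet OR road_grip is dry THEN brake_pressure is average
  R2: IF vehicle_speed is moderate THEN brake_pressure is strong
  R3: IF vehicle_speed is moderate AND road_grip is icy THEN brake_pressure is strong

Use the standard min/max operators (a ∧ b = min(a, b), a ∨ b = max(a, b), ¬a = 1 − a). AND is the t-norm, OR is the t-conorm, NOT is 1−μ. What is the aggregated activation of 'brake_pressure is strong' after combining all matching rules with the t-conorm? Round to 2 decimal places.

R1: wet=0.65, dry=0.69; OR[max(a, b)] → w = 0.69
R2: moderate=0.74 → w = 0.74
R3: moderate=0.74, icy=0.83; AND[min(a, b)] → w = 0.74
Rules with consequent 'strong': {R2, R3} → strengths 0.74, 0.74
Aggregate via t-conorm [max(a, b)]: 0.74

0.74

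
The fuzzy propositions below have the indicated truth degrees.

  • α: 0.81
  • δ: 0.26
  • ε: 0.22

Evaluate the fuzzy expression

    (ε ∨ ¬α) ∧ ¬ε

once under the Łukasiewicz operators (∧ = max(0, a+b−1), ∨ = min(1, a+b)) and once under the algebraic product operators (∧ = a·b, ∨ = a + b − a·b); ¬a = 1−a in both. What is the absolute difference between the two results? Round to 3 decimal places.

Under Łukasiewicz:
  ¬α = 1 − 0.81 = 0.19
  ε ∨ ¬α = min(1, a+b) on (0.22, 0.19) = 0.41
  ¬ε = 1 − 0.22 = 0.78
  (ε ∨ ¬α) ∧ ¬ε = max(0, a+b−1) on (0.41, 0.78) = 0.19
  → value = 0.1900
Under algebraic product:
  ¬α = 1 − 0.8100 = 0.1900
  ε ∨ ¬α = a + b − a·b on (0.2200, 0.1900) = 0.3682
  ¬ε = 1 − 0.2200 = 0.7800
  (ε ∨ ¬α) ∧ ¬ε = a·b on (0.3682, 0.7800) = 0.2872
  → value = 0.2872
|0.1900 − 0.2872| = 0.097

0.097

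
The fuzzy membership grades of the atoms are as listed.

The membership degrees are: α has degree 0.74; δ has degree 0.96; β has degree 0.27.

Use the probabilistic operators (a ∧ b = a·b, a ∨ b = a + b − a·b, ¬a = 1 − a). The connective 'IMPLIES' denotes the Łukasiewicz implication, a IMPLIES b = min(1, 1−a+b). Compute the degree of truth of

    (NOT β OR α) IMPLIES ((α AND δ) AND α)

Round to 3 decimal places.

0.596

NOT β = 1 − 0.2700 = 0.7300
NOT β OR α = a + b − a·b on (0.7300, 0.7400) = 0.9298
α AND δ = a·b on (0.7400, 0.9600) = 0.7104
(α AND δ) AND α = a·b on (0.7104, 0.7400) = 0.5257
(NOT β OR α) IMPLIES ((α AND δ) AND α)  [Łukasiewicz: min(1, 1−a+b)] with a=0.9298, b=0.5257 → 0.5959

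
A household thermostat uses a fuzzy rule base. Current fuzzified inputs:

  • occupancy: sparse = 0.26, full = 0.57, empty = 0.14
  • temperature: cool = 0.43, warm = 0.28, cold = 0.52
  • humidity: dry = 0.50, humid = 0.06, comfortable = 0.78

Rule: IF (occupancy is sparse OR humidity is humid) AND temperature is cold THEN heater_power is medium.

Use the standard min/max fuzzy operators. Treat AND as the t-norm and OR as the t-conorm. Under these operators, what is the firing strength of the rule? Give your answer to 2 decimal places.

0.26

firing strength: (sparse=0.26 OR humid=0.06) = 0.26; AND[min(a, b)] with cold=0.52 → w = 0.26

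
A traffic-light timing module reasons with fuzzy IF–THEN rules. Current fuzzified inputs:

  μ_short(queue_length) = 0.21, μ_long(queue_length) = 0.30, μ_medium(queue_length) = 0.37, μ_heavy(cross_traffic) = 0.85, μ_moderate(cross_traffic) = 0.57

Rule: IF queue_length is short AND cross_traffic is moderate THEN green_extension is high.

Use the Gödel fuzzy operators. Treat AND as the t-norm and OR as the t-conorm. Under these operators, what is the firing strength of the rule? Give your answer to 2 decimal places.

firing strength: short=0.21, moderate=0.57; AND[min(a, b)] → w = 0.21

0.21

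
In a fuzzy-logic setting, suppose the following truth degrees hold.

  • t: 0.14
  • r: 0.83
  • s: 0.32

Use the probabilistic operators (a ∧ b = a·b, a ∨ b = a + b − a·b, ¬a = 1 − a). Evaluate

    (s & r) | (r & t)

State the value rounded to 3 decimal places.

s & r = a·b on (0.3200, 0.8300) = 0.2656
r & t = a·b on (0.8300, 0.1400) = 0.1162
(s & r) | (r & t) = a + b − a·b on (0.2656, 0.1162) = 0.3509

0.351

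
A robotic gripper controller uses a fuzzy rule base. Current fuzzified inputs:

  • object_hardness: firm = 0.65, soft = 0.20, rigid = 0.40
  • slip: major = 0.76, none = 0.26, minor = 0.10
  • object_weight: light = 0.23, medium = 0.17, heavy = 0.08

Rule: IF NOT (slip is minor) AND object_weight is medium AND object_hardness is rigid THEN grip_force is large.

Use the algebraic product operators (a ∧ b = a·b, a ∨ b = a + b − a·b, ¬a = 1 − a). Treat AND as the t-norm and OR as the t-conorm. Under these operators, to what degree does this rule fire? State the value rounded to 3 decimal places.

firing strength: ¬minor=1−0.10=0.90, medium=0.17, rigid=0.40; AND[a·b] → w = 0.0612

0.061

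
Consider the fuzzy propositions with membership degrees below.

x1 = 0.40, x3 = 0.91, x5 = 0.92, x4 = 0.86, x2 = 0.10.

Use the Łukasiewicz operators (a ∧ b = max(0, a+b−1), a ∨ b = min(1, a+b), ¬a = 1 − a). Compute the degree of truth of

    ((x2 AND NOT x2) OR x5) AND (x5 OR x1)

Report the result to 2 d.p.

NOT x2 = 1 − 0.10 = 0.90
x2 AND NOT x2 = max(0, a+b−1) on (0.10, 0.90) = 0.00
(x2 AND NOT x2) OR x5 = min(1, a+b) on (0.00, 0.92) = 0.92
x5 OR x1 = min(1, a+b) on (0.92, 0.40) = 1.00
((x2 AND NOT x2) OR x5) AND (x5 OR x1) = max(0, a+b−1) on (0.92, 1.00) = 0.92

0.92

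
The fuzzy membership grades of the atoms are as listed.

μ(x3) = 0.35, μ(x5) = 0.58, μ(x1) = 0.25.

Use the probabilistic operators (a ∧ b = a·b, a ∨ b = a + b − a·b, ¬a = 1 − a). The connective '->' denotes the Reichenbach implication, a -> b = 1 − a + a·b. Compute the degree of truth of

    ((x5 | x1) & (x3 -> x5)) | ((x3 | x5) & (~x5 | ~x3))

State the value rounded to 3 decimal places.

0.825

x5 | x1 = a + b − a·b on (0.5800, 0.2500) = 0.6850
x3 -> x5  [Reichenbach: 1 − a + a·b] with a=0.3500, b=0.5800 → 0.8530
(x5 | x1) & (x3 -> x5) = a·b on (0.6850, 0.8530) = 0.5843
x3 | x5 = a + b − a·b on (0.3500, 0.5800) = 0.7270
~x5 = 1 − 0.5800 = 0.4200
~x3 = 1 − 0.3500 = 0.6500
~x5 | ~x3 = a + b − a·b on (0.4200, 0.6500) = 0.7970
(x3 | x5) & (~x5 | ~x3) = a·b on (0.7270, 0.7970) = 0.5794
((x5 | x1) & (x3 -> x5)) | ((x3 | x5) & (~x5 | ~x3)) = a + b − a·b on (0.5843, 0.5794) = 0.8252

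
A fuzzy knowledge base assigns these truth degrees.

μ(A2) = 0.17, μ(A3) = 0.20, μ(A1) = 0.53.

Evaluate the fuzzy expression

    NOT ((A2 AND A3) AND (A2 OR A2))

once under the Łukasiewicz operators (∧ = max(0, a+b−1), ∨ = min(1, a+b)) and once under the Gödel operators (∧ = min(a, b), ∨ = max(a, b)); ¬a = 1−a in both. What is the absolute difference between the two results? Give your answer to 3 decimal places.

Under Łukasiewicz:
  A2 AND A3 = max(0, a+b−1) on (0.17, 0.20) = 0.00
  A2 OR A2 = min(1, a+b) on (0.17, 0.17) = 0.34
  (A2 AND A3) AND (A2 OR A2) = max(0, a+b−1) on (0.00, 0.34) = 0.00
  NOT ((A2 AND A3) AND (A2 OR A2)) = 1 − 0.00 = 1.00
  → value = 1.0000
Under Gödel:
  A2 AND A3 = min(a, b) on (0.17, 0.20) = 0.17
  A2 OR A2 = max(a, b) on (0.17, 0.17) = 0.17
  (A2 AND A3) AND (A2 OR A2) = min(a, b) on (0.17, 0.17) = 0.17
  NOT ((A2 AND A3) AND (A2 OR A2)) = 1 − 0.17 = 0.83
  → value = 0.8300
|1.0000 − 0.8300| = 0.170

0.170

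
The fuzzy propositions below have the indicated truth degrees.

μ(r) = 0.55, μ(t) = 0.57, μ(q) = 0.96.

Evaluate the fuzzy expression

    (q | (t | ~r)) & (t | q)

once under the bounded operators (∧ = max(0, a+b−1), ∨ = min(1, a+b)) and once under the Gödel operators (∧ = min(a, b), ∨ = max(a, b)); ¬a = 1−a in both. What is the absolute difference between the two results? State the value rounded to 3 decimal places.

0.040

Under bounded:
  ~r = 1 − 0.55 = 0.45
  t | ~r = min(1, a+b) on (0.57, 0.45) = 1.00
  q | (t | ~r) = min(1, a+b) on (0.96, 1.00) = 1.00
  t | q = min(1, a+b) on (0.57, 0.96) = 1.00
  (q | (t | ~r)) & (t | q) = max(0, a+b−1) on (1.00, 1.00) = 1.00
  → value = 1.0000
Under Gödel:
  ~r = 1 − 0.55 = 0.45
  t | ~r = max(a, b) on (0.57, 0.45) = 0.57
  q | (t | ~r) = max(a, b) on (0.96, 0.57) = 0.96
  t | q = max(a, b) on (0.57, 0.96) = 0.96
  (q | (t | ~r)) & (t | q) = min(a, b) on (0.96, 0.96) = 0.96
  → value = 0.9600
|1.0000 − 0.9600| = 0.040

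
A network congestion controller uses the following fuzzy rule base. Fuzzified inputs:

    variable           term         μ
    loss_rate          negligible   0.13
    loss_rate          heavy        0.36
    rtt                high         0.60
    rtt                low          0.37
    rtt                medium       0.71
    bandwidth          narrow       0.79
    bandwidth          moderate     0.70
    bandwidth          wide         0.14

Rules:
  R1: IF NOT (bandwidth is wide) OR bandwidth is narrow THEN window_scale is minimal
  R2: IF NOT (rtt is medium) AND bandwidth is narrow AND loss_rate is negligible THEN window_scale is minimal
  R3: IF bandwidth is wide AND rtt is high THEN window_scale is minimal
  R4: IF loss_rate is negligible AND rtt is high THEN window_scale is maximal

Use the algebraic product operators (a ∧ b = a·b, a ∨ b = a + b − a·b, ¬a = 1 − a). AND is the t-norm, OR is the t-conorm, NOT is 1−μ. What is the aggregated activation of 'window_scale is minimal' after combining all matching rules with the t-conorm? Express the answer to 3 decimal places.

R1: ¬wide=1−0.14=0.86, narrow=0.79; OR[a + b − a·b] → w = 0.9706
R2: ¬medium=1−0.71=0.29, narrow=0.79, negligible=0.13; AND[a·b] → w = 0.0298
R3: wide=0.14, high=0.60; AND[a·b] → w = 0.0840
R4: negligible=0.13, high=0.60; AND[a·b] → w = 0.0780
Rules with consequent 'minimal': {R1, R2, R3} → strengths 0.9706, 0.0298, 0.0840
Aggregate via t-conorm [a + b − a·b]: 0.9739

0.974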